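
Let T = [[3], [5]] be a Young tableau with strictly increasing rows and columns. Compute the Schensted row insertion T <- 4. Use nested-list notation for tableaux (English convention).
4 is larger than every entry of row 1, so it is appended to row 1. The new tableau is [[3, 4], [5]].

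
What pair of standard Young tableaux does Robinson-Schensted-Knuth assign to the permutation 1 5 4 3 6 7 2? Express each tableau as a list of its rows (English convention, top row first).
Insert each entry of the permutation into P by Schensted row insertion, recording in Q the position of each new cell.

Insert 1: appended to row 1. P = [[1]].
Insert 5: appended to row 1. P = [[1, 5]].
Insert 4: 4 bumps 5 from row 1; 5 starts row 2. P = [[1, 4], [5]].
Insert 3: 3 bumps 4 from row 1; 4 bumps 5 from row 2; 5 starts row 3. P = [[1, 3], [4], [5]].
Insert 6: appended to row 1. P = [[1, 3, 6], [4], [5]].
Insert 7: appended to row 1. P = [[1, 3, 6, 7], [4], [5]].
Insert 2: 2 bumps 3 from row 1; 3 bumps 4 from row 2; 4 bumps 5 from row 3; 5 starts row 4. P = [[1, 2, 6, 7], [3], [4], [5]].

So P = [[1, 2, 6, 7], [3], [4], [5]], Q = [[1, 2, 5, 6], [3], [4], [7]].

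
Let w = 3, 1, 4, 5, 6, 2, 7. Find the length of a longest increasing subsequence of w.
5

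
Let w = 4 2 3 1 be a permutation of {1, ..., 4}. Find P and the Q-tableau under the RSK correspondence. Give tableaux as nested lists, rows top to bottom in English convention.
P = [[1, 3], [2], [4]], Q = [[1, 3], [2], [4]]

Insert each entry of the permutation into P by Schensted row insertion, recording in Q the position of each new cell.

Insert 4: appended to row 1. P = [[4]], Q = [[1]].
Insert 2: 2 bumps 4 from row 1; 4 starts row 2. P = [[2], [4]], Q = [[1], [2]].
Insert 3: appended to row 1. P = [[2, 3], [4]], Q = [[1, 3], [2]].
Insert 1: 1 bumps 2 from row 1; 2 bumps 4 from row 2; 4 starts row 3. P = [[1, 3], [2], [4]], Q = [[1, 3], [2], [4]].

So P = [[1, 3], [2], [4]], Q = [[1, 3], [2], [4]].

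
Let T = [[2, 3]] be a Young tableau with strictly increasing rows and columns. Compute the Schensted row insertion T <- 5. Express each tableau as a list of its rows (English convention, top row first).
5 is larger than every entry of row 1, so it is appended to row 1. The new tableau is [[2, 3, 5]].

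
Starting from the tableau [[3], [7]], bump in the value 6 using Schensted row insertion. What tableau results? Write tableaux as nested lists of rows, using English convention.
[[3, 6], [7]]

6 is larger than every entry of row 1, so it is appended to row 1. The new tableau is [[3, 6], [7]].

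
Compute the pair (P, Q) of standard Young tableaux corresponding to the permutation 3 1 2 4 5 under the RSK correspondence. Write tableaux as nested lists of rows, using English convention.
Insert each entry of the permutation into P by Schensted row insertion, recording in Q the position of each new cell.

Insert 3: appended to row 1. P = [[3]].
Insert 1: 1 bumps 3 from row 1; 3 starts row 2. P = [[1], [3]].
Insert 2: appended to row 1. P = [[1, 2], [3]].
Insert 4: appended to row 1. P = [[1, 2, 4], [3]].
Insert 5: appended to row 1. P = [[1, 2, 4, 5], [3]].

So P = [[1, 2, 4, 5], [3]], Q = [[1, 3, 4, 5], [2]].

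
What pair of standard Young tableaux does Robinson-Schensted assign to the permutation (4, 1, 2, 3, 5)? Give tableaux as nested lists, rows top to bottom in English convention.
P = [[1, 2, 3, 5], [4]], Q = [[1, 3, 4, 5], [2]]

Insert each entry of the permutation into P by Schensted row insertion, recording in Q the position of each new cell.

Insert 4: appended to row 1. P = [[4]].
Insert 1: 1 bumps 4 from row 1; 4 starts row 2. P = [[1], [4]].
Insert 2: appended to row 1. P = [[1, 2], [4]].
Insert 3: appended to row 1. P = [[1, 2, 3], [4]].
Insert 5: appended to row 1. P = [[1, 2, 3, 5], [4]].

So P = [[1, 2, 3, 5], [4]], Q = [[1, 3, 4, 5], [2]].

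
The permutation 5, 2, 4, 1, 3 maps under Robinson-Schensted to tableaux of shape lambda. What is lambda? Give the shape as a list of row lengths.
[2, 2, 1]

Row-insert each entry into an empty tableau.

After inserting 5: P = [[5]].
After inserting 2: P = [[2], [5]].
After inserting 4: P = [[2, 4], [5]].
After inserting 1: P = [[1, 4], [2], [5]].
After inserting 3: P = [[1, 3], [2, 4], [5]].

The final insertion tableau P = [[1, 3], [2, 4], [5]] has shape [2, 2, 1].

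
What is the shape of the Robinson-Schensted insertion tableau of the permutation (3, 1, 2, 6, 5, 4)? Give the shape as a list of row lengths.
[3, 2, 1]

Row-insert each entry into an empty tableau.

After inserting 3: P = [[3]].
After inserting 1: P = [[1], [3]].
After inserting 2: P = [[1, 2], [3]].
After inserting 6: P = [[1, 2, 6], [3]].
After inserting 5: P = [[1, 2, 5], [3, 6]].
After inserting 4: P = [[1, 2, 4], [3, 5], [6]].

The final insertion tableau P = [[1, 2, 4], [3, 5], [6]] has shape [3, 2, 1].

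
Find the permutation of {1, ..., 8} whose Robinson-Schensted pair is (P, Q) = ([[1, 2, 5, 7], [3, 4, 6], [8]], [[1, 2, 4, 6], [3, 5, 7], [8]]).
3 4 1 6 2 8 7 5

Reverse RSK: for i = n, n-1, ..., 1, locate i in Q, remove the corresponding corner cell from P, and reverse-bump its entry up through P; the value ejected from row 1 is w(i).

So w = 3 4 1 6 2 8 7 5.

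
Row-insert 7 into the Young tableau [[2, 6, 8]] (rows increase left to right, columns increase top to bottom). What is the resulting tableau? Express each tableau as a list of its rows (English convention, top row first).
In row 1, 7 replaces 8 (the leftmost entry greater than 7); 8 is bumped to row 2. 8 starts a new row 2. The new tableau is [[2, 6, 7], [8]].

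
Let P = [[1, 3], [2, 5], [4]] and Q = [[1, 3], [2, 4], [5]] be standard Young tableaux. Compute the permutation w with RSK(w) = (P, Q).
4 2 5 3 1

Reverse the RSK construction: for i from n down to 1, find the cell of Q containing i, remove the entry at that cell from P, and reverse-bump it up through P; the value ejected from row 1 is w(i).

Step i=5: Q has 5 at row 3, column 1; remove 4 from row 3 of P and reverse-bump: 4 enters row 2 and ejects 2; 2 enters row 1 and ejects 1. So w(5) = 1. P is now [[2, 3], [4, 5]].
Step i=4: Q has 4 at row 2, column 2; remove 5 from row 2 of P and reverse-bump: 5 enters row 1 and ejects 3. So w(4) = 3. P is now [[2, 5], [4]].
Step i=3: Q has 3 at row 1, column 2; remove that cell from P, ejecting 5. So w(3) = 5. P is now [[2], [4]].
Step i=2: Q has 2 at row 2, column 1; remove 4 from row 2 of P and reverse-bump: 4 enters row 1 and ejects 2. So w(2) = 2. P is now [[4]].
Step i=1: Q has 1 at row 1, column 1; remove that cell from P, ejecting 4. So w(1) = 4. P is now [].

So w = 4 2 5 3 1.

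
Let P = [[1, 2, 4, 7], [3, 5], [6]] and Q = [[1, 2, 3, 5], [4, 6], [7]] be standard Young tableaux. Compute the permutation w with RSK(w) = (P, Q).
Reverse the RSK construction: for i from n down to 1, find the cell of Q containing i, remove the entry at that cell from P, and reverse-bump it up through P; the value ejected from row 1 is w(i).

Step i=7: Q has 7 at row 3, column 1; remove 6 from row 3 of P and reverse-bump: 6 enters row 2 and ejects 5; 5 enters row 1 and ejects 4. So w(7) = 4. P is now [[1, 2, 5, 7], [3, 6]].
Step i=6: Q has 6 at row 2, column 2; remove 6 from row 2 of P and reverse-bump: 6 enters row 1 and ejects 5. So w(6) = 5. P is now [[1, 2, 6, 7], [3]].
Step i=5: Q has 5 at row 1, column 4; remove that cell from P, ejecting 7. So w(5) = 7. P is now [[1, 2, 6], [3]].
Step i=4: Q has 4 at row 2, column 1; remove 3 from row 2 of P and reverse-bump: 3 enters row 1 and ejects 2. So w(4) = 2. P is now [[1, 3, 6]].
Step i=3: Q has 3 at row 1, column 3; remove that cell from P, ejecting 6. So w(3) = 6. P is now [[1, 3]].
Step i=2: Q has 2 at row 1, column 2; remove that cell from P, ejecting 3. So w(2) = 3. P is now [[1]].
Step i=1: Q has 1 at row 1, column 1; remove that cell from P, ejecting 1. So w(1) = 1. P is now [].

So w = 1 3 6 2 7 5 4.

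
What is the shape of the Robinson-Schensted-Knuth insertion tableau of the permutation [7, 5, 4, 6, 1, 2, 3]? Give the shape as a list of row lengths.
[3, 2, 1, 1]

Row-insert each entry into an empty tableau.

After inserting 7: P = [[7]].
After inserting 5: P = [[5], [7]].
After inserting 4: P = [[4], [5], [7]].
After inserting 6: P = [[4, 6], [5], [7]].
After inserting 1: P = [[1, 6], [4], [5], [7]].
After inserting 2: P = [[1, 2], [4, 6], [5], [7]].
After inserting 3: P = [[1, 2, 3], [4, 6], [5], [7]].

The final insertion tableau P = [[1, 2, 3], [4, 6], [5], [7]] has shape [3, 2, 1, 1].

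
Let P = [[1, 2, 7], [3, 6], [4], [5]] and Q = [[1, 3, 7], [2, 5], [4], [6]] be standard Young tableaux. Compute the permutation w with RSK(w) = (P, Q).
Reverse the RSK construction: for i from n down to 1, find the cell of Q containing i, remove the entry at that cell from P, and reverse-bump it up through P; the value ejected from row 1 is w(i).

Step i=7: Q has 7 at row 1, column 3; remove that cell from P, ejecting 7. So w(7) = 7. P is now [[1, 2], [3, 6], [4], [5]].
Step i=6: Q has 6 at row 4, column 1; remove 5 from row 4 of P and reverse-bump: 5 enters row 3 and ejects 4; 4 enters row 2 and ejects 3; 3 enters row 1 and ejects 2. So w(6) = 2. P is now [[1, 3], [4, 6], [5]].
Step i=5: Q has 5 at row 2, column 2; remove 6 from row 2 of P and reverse-bump: 6 enters row 1 and ejects 3. So w(5) = 3. P is now [[1, 6], [4], [5]].
Step i=4: Q has 4 at row 3, column 1; remove 5 from row 3 of P and reverse-bump: 5 enters row 2 and ejects 4; 4 enters row 1 and ejects 1. So w(4) = 1. P is now [[4, 6], [5]].
Step i=3: Q has 3 at row 1, column 2; remove that cell from P, ejecting 6. So w(3) = 6. P is now [[4], [5]].
Step i=2: Q has 2 at row 2, column 1; remove 5 from row 2 of P and reverse-bump: 5 enters row 1 and ejects 4. So w(2) = 4. P is now [[5]].
Step i=1: Q has 1 at row 1, column 1; remove that cell from P, ejecting 5. So w(1) = 5. P is now [].

So w = 5 4 6 1 3 2 7.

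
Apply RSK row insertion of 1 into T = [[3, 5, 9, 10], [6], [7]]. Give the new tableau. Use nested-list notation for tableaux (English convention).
[[1, 5, 9, 10], [3], [6], [7]]

In row 1, 1 replaces 3 (the leftmost entry greater than 1); 3 is bumped to row 2. In row 2, 3 replaces 6 (the leftmost entry greater than 3); 6 is bumped to row 3. In row 3, 6 replaces 7 (the leftmost entry greater than 6); 7 is bumped to row 4. 7 starts a new row 4. The new tableau is [[1, 5, 9, 10], [3], [6], [7]].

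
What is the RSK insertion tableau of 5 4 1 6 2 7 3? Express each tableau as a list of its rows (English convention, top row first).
Insert 5: appended to row 1. P = [[5]].
Insert 4: 4 bumps 5 from row 1; 5 starts row 2. P = [[4], [5]].
Insert 1: 1 bumps 4 from row 1; 4 bumps 5 from row 2; 5 starts row 3. P = [[1], [4], [5]].
Insert 6: appended to row 1. P = [[1, 6], [4], [5]].
Insert 2: 2 bumps 6 from row 1; 6 appends to row 2. P = [[1, 2], [4, 6], [5]].
Insert 7: appended to row 1. P = [[1, 2, 7], [4, 6], [5]].
Insert 3: 3 bumps 7 from row 1; 7 appends to row 2. P = [[1, 2, 3], [4, 6, 7], [5]].

So P = [[1, 2, 3], [4, 6, 7], [5]].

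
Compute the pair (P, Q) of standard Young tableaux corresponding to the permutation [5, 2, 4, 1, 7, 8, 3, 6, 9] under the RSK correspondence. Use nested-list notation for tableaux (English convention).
P = [[1, 3, 6, 8, 9], [2, 4, 7], [5]], Q = [[1, 3, 5, 6, 9], [2, 7, 8], [4]]

Insert each entry of the permutation into P by Schensted row insertion, recording in Q the position of each new cell.

Insert 5: appended to row 1. P = [[5]].
Insert 2: 2 bumps 5 from row 1; 5 starts row 2. P = [[2], [5]].
Insert 4: appended to row 1. P = [[2, 4], [5]].
Insert 1: 1 bumps 2 from row 1; 2 bumps 5 from row 2; 5 starts row 3. P = [[1, 4], [2], [5]].
Insert 7: appended to row 1. P = [[1, 4, 7], [2], [5]].
Insert 8: appended to row 1. P = [[1, 4, 7, 8], [2], [5]].
Insert 3: 3 bumps 4 from row 1; 4 appends to row 2. P = [[1, 3, 7, 8], [2, 4], [5]].
Insert 6: 6 bumps 7 from row 1; 7 appends to row 2. P = [[1, 3, 6, 8], [2, 4, 7], [5]].
Insert 9: appended to row 1. P = [[1, 3, 6, 8, 9], [2, 4, 7], [5]].

So P = [[1, 3, 6, 8, 9], [2, 4, 7], [5]], Q = [[1, 3, 5, 6, 9], [2, 7, 8], [4]].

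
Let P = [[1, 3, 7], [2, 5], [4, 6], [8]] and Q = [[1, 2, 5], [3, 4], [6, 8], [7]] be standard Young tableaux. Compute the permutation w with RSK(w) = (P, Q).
4 8 2 6 7 5 1 3

Reverse the RSK construction: for i from n down to 1, find the cell of Q containing i, remove the entry at that cell from P, and reverse-bump it up through P; the value ejected from row 1 is w(i).

Step i=8: Q has 8 at row 3, column 2; remove 6 from row 3 of P and reverse-bump: 6 enters row 2 and ejects 5; 5 enters row 1 and ejects 3. So w(8) = 3. P is now [[1, 5, 7], [2, 6], [4], [8]].
Step i=7: Q has 7 at row 4, column 1; remove 8 from row 4 of P and reverse-bump: 8 enters row 3 and ejects 4; 4 enters row 2 and ejects 2; 2 enters row 1 and ejects 1. So w(7) = 1. P is now [[2, 5, 7], [4, 6], [8]].
Step i=6: Q has 6 at row 3, column 1; remove 8 from row 3 of P and reverse-bump: 8 enters row 2 and ejects 6; 6 enters row 1 and ejects 5. So w(6) = 5. P is now [[2, 6, 7], [4, 8]].
Step i=5: Q has 5 at row 1, column 3; remove that cell from P, ejecting 7. So w(5) = 7. P is now [[2, 6], [4, 8]].
Step i=4: Q has 4 at row 2, column 2; remove 8 from row 2 of P and reverse-bump: 8 enters row 1 and ejects 6. So w(4) = 6. P is now [[2, 8], [4]].
Step i=3: Q has 3 at row 2, column 1; remove 4 from row 2 of P and reverse-bump: 4 enters row 1 and ejects 2. So w(3) = 2. P is now [[4, 8]].
Step i=2: Q has 2 at row 1, column 2; remove that cell from P, ejecting 8. So w(2) = 8. P is now [[4]].
Step i=1: Q has 1 at row 1, column 1; remove that cell from P, ejecting 4. So w(1) = 4. P is now [].

So w = 4 8 2 6 7 5 1 3.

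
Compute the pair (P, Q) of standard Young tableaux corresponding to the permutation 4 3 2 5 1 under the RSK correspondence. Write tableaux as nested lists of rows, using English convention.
Insert each entry of the permutation into P by Schensted row insertion, recording in Q the position of each new cell.

After inserting 4: P = [[4]].
After inserting 3: P = [[3], [4]].
After inserting 2: P = [[2], [3], [4]].
After inserting 5: P = [[2, 5], [3], [4]].
After inserting 1: P = [[1, 5], [2], [3], [4]].

So P = [[1, 5], [2], [3], [4]], Q = [[1, 4], [2], [3], [5]].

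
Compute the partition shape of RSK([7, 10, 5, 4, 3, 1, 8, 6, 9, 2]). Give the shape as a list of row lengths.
Row-insert each entry into an empty tableau.

After inserting 7: P = [[7]].
After inserting 10: P = [[7, 10]].
After inserting 5: P = [[5, 10], [7]].
After inserting 4: P = [[4, 10], [5], [7]].
After inserting 3: P = [[3, 10], [4], [5], [7]].
After inserting 1: P = [[1, 10], [3], [4], [5], [7]].
After inserting 8: P = [[1, 8], [3, 10], [4], [5], [7]].
After inserting 6: P = [[1, 6], [3, 8], [4, 10], [5], [7]].
After inserting 9: P = [[1, 6, 9], [3, 8], [4, 10], [5], [7]].
After inserting 2: P = [[1, 2, 9], [3, 6], [4, 8], [5, 10], [7]].

The final insertion tableau P = [[1, 2, 9], [3, 6], [4, 8], [5, 10], [7]] has shape [3, 2, 2, 2, 1].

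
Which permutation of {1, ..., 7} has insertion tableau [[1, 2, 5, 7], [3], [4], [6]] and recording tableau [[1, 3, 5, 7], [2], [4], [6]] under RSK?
6 1 4 3 5 2 7

Reverse the RSK construction: for i from n down to 1, find the cell of Q containing i, remove the entry at that cell from P, and reverse-bump it up through P; the value ejected from row 1 is w(i).

Step i=7: Q has 7 at row 1, column 4; remove that cell from P, ejecting 7. So w(7) = 7. P is now [[1, 2, 5], [3], [4], [6]].
Step i=6: Q has 6 at row 4, column 1; remove 6 from row 4 of P and reverse-bump: 6 enters row 3 and ejects 4; 4 enters row 2 and ejects 3; 3 enters row 1 and ejects 2. So w(6) = 2. P is now [[1, 3, 5], [4], [6]].
Step i=5: Q has 5 at row 1, column 3; remove that cell from P, ejecting 5. So w(5) = 5. P is now [[1, 3], [4], [6]].
Step i=4: Q has 4 at row 3, column 1; remove 6 from row 3 of P and reverse-bump: 6 enters row 2 and ejects 4; 4 enters row 1 and ejects 3. So w(4) = 3. P is now [[1, 4], [6]].
Step i=3: Q has 3 at row 1, column 2; remove that cell from P, ejecting 4. So w(3) = 4. P is now [[1], [6]].
Step i=2: Q has 2 at row 2, column 1; remove 6 from row 2 of P and reverse-bump: 6 enters row 1 and ejects 1. So w(2) = 1. P is now [[6]].
Step i=1: Q has 1 at row 1, column 1; remove that cell from P, ejecting 6. So w(1) = 6. P is now [].

So w = 6 1 4 3 5 2 7.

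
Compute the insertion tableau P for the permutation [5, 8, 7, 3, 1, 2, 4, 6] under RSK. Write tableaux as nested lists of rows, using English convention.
Insert 5: appended to row 1. P = [[5]].
Insert 8: appended to row 1. P = [[5, 8]].
Insert 7: 7 bumps 8 from row 1; 8 starts row 2. P = [[5, 7], [8]].
Insert 3: 3 bumps 5 from row 1; 5 bumps 8 from row 2; 8 starts row 3. P = [[3, 7], [5], [8]].
Insert 1: 1 bumps 3 from row 1; 3 bumps 5 from row 2; 5 bumps 8 from row 3; 8 starts row 4. P = [[1, 7], [3], [5], [8]].
Insert 2: 2 bumps 7 from row 1; 7 appends to row 2. P = [[1, 2], [3, 7], [5], [8]].
Insert 4: appended to row 1. P = [[1, 2, 4], [3, 7], [5], [8]].
Insert 6: appended to row 1. P = [[1, 2, 4, 6], [3, 7], [5], [8]].

So P = [[1, 2, 4, 6], [3, 7], [5], [8]].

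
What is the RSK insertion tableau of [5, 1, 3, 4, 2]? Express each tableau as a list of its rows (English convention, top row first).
P = [[1, 2, 4], [3], [5]]

Insert 5: appended to row 1. P = [[5]].
Insert 1: 1 bumps 5 from row 1; 5 starts row 2. P = [[1], [5]].
Insert 3: appended to row 1. P = [[1, 3], [5]].
Insert 4: appended to row 1. P = [[1, 3, 4], [5]].
Insert 2: 2 bumps 3 from row 1; 3 bumps 5 from row 2; 5 starts row 3. P = [[1, 2, 4], [3], [5]].

So P = [[1, 2, 4], [3], [5]].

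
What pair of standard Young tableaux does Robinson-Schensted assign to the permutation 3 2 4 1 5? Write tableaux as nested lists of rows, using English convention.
P = [[1, 4, 5], [2], [3]], Q = [[1, 3, 5], [2], [4]]

Insert each entry of the permutation into P by Schensted row insertion, recording in Q the position of each new cell.

Insert 3: appended to row 1. P = [[3]].
Insert 2: 2 bumps 3 from row 1; 3 starts row 2. P = [[2], [3]].
Insert 4: appended to row 1. P = [[2, 4], [3]].
Insert 1: 1 bumps 2 from row 1; 2 bumps 3 from row 2; 3 starts row 3. P = [[1, 4], [2], [3]].
Insert 5: appended to row 1. P = [[1, 4, 5], [2], [3]].

So P = [[1, 4, 5], [2], [3]], Q = [[1, 3, 5], [2], [4]].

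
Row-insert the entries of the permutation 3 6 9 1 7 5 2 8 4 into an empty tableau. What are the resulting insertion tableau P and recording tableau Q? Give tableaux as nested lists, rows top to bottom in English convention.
P = [[1, 2, 4, 8], [3, 5, 7], [6], [9]], Q = [[1, 2, 3, 8], [4, 5, 9], [6], [7]]

Insert each entry of the permutation into P by Schensted row insertion, recording in Q the position of each new cell.

After inserting 3: P = [[3]].
After inserting 6: P = [[3, 6]].
After inserting 9: P = [[3, 6, 9]].
After inserting 1: P = [[1, 6, 9], [3]].
After inserting 7: P = [[1, 6, 7], [3, 9]].
After inserting 5: P = [[1, 5, 7], [3, 6], [9]].
After inserting 2: P = [[1, 2, 7], [3, 5], [6], [9]].
After inserting 8: P = [[1, 2, 7, 8], [3, 5], [6], [9]].
After inserting 4: P = [[1, 2, 4, 8], [3, 5, 7], [6], [9]].

So P = [[1, 2, 4, 8], [3, 5, 7], [6], [9]], Q = [[1, 2, 3, 8], [4, 5, 9], [6], [7]].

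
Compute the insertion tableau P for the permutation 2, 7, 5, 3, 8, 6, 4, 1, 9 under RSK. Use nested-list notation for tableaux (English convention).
Insert 2: appended to row 1. P = [[2]].
Insert 7: appended to row 1. P = [[2, 7]].
Insert 5: 5 bumps 7 from row 1; 7 starts row 2. P = [[2, 5], [7]].
Insert 3: 3 bumps 5 from row 1; 5 bumps 7 from row 2; 7 starts row 3. P = [[2, 3], [5], [7]].
Insert 8: appended to row 1. P = [[2, 3, 8], [5], [7]].
Insert 6: 6 bumps 8 from row 1; 8 appends to row 2. P = [[2, 3, 6], [5, 8], [7]].
Insert 4: 4 bumps 6 from row 1; 6 bumps 8 from row 2; 8 appends to row 3. P = [[2, 3, 4], [5, 6], [7, 8]].
Insert 1: 1 bumps 2 from row 1; 2 bumps 5 from row 2; 5 bumps 7 from row 3; 7 starts row 4. P = [[1, 3, 4], [2, 6], [5, 8], [7]].
Insert 9: appended to row 1. P = [[1, 3, 4, 9], [2, 6], [5, 8], [7]].

So P = [[1, 3, 4, 9], [2, 6], [5, 8], [7]].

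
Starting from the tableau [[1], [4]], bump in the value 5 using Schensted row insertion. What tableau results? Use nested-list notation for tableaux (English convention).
5 is larger than every entry of row 1, so it is appended to row 1. The new tableau is [[1, 5], [4]].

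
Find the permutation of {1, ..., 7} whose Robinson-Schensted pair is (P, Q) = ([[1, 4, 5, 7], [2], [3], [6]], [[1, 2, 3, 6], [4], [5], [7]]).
Reverse the RSK construction: for i from n down to 1, find the cell of Q containing i, remove the entry at that cell from P, and reverse-bump it up through P; the value ejected from row 1 is w(i).

Step i=7: Q has 7 at row 4, column 1; remove 6 from row 4 of P and reverse-bump: 6 enters row 3 and ejects 3; 3 enters row 2 and ejects 2; 2 enters row 1 and ejects 1. So w(7) = 1. P is now [[2, 4, 5, 7], [3], [6]].
Step i=6: Q has 6 at row 1, column 4; remove that cell from P, ejecting 7. So w(6) = 7. P is now [[2, 4, 5], [3], [6]].
Step i=5: Q has 5 at row 3, column 1; remove 6 from row 3 of P and reverse-bump: 6 enters row 2 and ejects 3; 3 enters row 1 and ejects 2. So w(5) = 2. P is now [[3, 4, 5], [6]].
Step i=4: Q has 4 at row 2, column 1; remove 6 from row 2 of P and reverse-bump: 6 enters row 1 and ejects 5. So w(4) = 5. P is now [[3, 4, 6]].
Step i=3: Q has 3 at row 1, column 3; remove that cell from P, ejecting 6. So w(3) = 6. P is now [[3, 4]].
Step i=2: Q has 2 at row 1, column 2; remove that cell from P, ejecting 4. So w(2) = 4. P is now [[3]].
Step i=1: Q has 1 at row 1, column 1; remove that cell from P, ejecting 3. So w(1) = 3. P is now [].

So w = 3 4 6 5 2 7 1.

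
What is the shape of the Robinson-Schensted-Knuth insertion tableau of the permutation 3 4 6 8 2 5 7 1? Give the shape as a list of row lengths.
[4, 3, 1]

RSK row insertion gives P = [[1, 4, 5, 7], [2, 6, 8], [3]], which has shape [4, 3, 1].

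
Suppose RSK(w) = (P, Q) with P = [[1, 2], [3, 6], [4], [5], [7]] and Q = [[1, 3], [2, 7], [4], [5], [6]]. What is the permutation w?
Reverse the RSK construction: for i from n down to 1, find the cell of Q containing i, remove the entry at that cell from P, and reverse-bump it up through P; the value ejected from row 1 is w(i).

Step i=7: Q has 7 at row 2, column 2; remove 6 from row 2 of P and reverse-bump: 6 enters row 1 and ejects 2. So w(7) = 2. P is now [[1, 6], [3], [4], [5], [7]].
Step i=6: Q has 6 at row 5, column 1; remove 7 from row 5 of P and reverse-bump: 7 enters row 4 and ejects 5; 5 enters row 3 and ejects 4; 4 enters row 2 and ejects 3; 3 enters row 1 and ejects 1. So w(6) = 1. P is now [[3, 6], [4], [5], [7]].
Step i=5: Q has 5 at row 4, column 1; remove 7 from row 4 of P and reverse-bump: 7 enters row 3 and ejects 5; 5 enters row 2 and ejects 4; 4 enters row 1 and ejects 3. So w(5) = 3. P is now [[4, 6], [5], [7]].
Step i=4: Q has 4 at row 3, column 1; remove 7 from row 3 of P and reverse-bump: 7 enters row 2 and ejects 5; 5 enters row 1 and ejects 4. So w(4) = 4. P is now [[5, 6], [7]].
Step i=3: Q has 3 at row 1, column 2; remove that cell from P, ejecting 6. So w(3) = 6. P is now [[5], [7]].
Step i=2: Q has 2 at row 2, column 1; remove 7 from row 2 of P and reverse-bump: 7 enters row 1 and ejects 5. So w(2) = 5. P is now [[7]].
Step i=1: Q has 1 at row 1, column 1; remove that cell from P, ejecting 7. So w(1) = 7. P is now [].

So w = 7 5 6 4 3 1 2.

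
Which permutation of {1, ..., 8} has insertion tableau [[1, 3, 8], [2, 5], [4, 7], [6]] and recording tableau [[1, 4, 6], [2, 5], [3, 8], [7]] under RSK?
6 4 2 7 5 8 1 3

Reverse the RSK construction: for i from n down to 1, find the cell of Q containing i, remove the entry at that cell from P, and reverse-bump it up through P; the value ejected from row 1 is w(i).

Step i=8: Q has 8 at row 3, column 2; remove 7 from row 3 of P and reverse-bump: 7 enters row 2 and ejects 5; 5 enters row 1 and ejects 3. So w(8) = 3. P is now [[1, 5, 8], [2, 7], [4], [6]].
Step i=7: Q has 7 at row 4, column 1; remove 6 from row 4 of P and reverse-bump: 6 enters row 3 and ejects 4; 4 enters row 2 and ejects 2; 2 enters row 1 and ejects 1. So w(7) = 1. P is now [[2, 5, 8], [4, 7], [6]].
Step i=6: Q has 6 at row 1, column 3; remove that cell from P, ejecting 8. So w(6) = 8. P is now [[2, 5], [4, 7], [6]].
Step i=5: Q has 5 at row 2, column 2; remove 7 from row 2 of P and reverse-bump: 7 enters row 1 and ejects 5. So w(5) = 5. P is now [[2, 7], [4], [6]].
Step i=4: Q has 4 at row 1, column 2; remove that cell from P, ejecting 7. So w(4) = 7. P is now [[2], [4], [6]].
Step i=3: Q has 3 at row 3, column 1; remove 6 from row 3 of P and reverse-bump: 6 enters row 2 and ejects 4; 4 enters row 1 and ejects 2. So w(3) = 2. P is now [[4], [6]].
Step i=2: Q has 2 at row 2, column 1; remove 6 from row 2 of P and reverse-bump: 6 enters row 1 and ejects 4. So w(2) = 4. P is now [[6]].
Step i=1: Q has 1 at row 1, column 1; remove that cell from P, ejecting 6. So w(1) = 6. P is now [].

So w = 6 4 2 7 5 8 1 3.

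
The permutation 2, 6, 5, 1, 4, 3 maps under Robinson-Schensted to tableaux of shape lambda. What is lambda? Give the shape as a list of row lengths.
RSK row insertion gives P = [[1, 3], [2, 4], [5], [6]], which has shape [2, 2, 1, 1].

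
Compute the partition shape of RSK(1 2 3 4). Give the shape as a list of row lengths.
Row-insert each entry into an empty tableau.

After inserting 1: P = [[1]].
After inserting 2: P = [[1, 2]].
After inserting 3: P = [[1, 2, 3]].
After inserting 4: P = [[1, 2, 3, 4]].

The final insertion tableau P = [[1, 2, 3, 4]] has shape [4].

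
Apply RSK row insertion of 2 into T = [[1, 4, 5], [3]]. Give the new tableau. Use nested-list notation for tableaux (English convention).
[[1, 2, 5], [3, 4]]

In row 1, 2 replaces 4 (the leftmost entry greater than 2); 4 is bumped to row 2. 4 is appended to row 2. The new tableau is [[1, 2, 5], [3, 4]].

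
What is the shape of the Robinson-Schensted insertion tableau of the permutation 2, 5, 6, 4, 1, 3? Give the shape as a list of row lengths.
[3, 2, 1]

Row-insert each entry into an empty tableau.

After inserting 2: P = [[2]].
After inserting 5: P = [[2, 5]].
After inserting 6: P = [[2, 5, 6]].
After inserting 4: P = [[2, 4, 6], [5]].
After inserting 1: P = [[1, 4, 6], [2], [5]].
After inserting 3: P = [[1, 3, 6], [2, 4], [5]].

The final insertion tableau P = [[1, 3, 6], [2, 4], [5]] has shape [3, 2, 1].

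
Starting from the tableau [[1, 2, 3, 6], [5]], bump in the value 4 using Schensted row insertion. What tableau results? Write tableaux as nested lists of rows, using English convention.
[[1, 2, 3, 4], [5, 6]]

In row 1, 4 replaces 6 (the leftmost entry greater than 4); 6 is bumped to row 2. 6 is appended to row 2. The new tableau is [[1, 2, 3, 4], [5, 6]].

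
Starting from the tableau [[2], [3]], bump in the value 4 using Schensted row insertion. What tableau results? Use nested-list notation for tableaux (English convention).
[[2, 4], [3]]

4 is larger than every entry of row 1, so it is appended to row 1. The new tableau is [[2, 4], [3]].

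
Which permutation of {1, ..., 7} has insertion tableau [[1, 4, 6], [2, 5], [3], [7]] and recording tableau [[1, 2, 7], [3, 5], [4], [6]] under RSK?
3 7 5 2 4 1 6

Reverse RSK: for i = n, n-1, ..., 1, locate i in Q, remove the corresponding corner cell from P, and reverse-bump its entry up through P; the value ejected from row 1 is w(i).

So w = 3 7 5 2 4 1 6.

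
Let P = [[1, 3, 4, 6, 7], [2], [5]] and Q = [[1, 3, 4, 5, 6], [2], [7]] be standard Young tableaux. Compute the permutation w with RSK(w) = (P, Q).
Reverse the RSK construction: for i from n down to 1, find the cell of Q containing i, remove the entry at that cell from P, and reverse-bump it up through P; the value ejected from row 1 is w(i).

Step i=7: Q has 7 at row 3, column 1; remove 5 from row 3 of P and reverse-bump: 5 enters row 2 and ejects 2; 2 enters row 1 and ejects 1. So w(7) = 1. P is now [[2, 3, 4, 6, 7], [5]].
Step i=6: Q has 6 at row 1, column 5; remove that cell from P, ejecting 7. So w(6) = 7. P is now [[2, 3, 4, 6], [5]].
Step i=5: Q has 5 at row 1, column 4; remove that cell from P, ejecting 6. So w(5) = 6. P is now [[2, 3, 4], [5]].
Step i=4: Q has 4 at row 1, column 3; remove that cell from P, ejecting 4. So w(4) = 4. P is now [[2, 3], [5]].
Step i=3: Q has 3 at row 1, column 2; remove that cell from P, ejecting 3. So w(3) = 3. P is now [[2], [5]].
Step i=2: Q has 2 at row 2, column 1; remove 5 from row 2 of P and reverse-bump: 5 enters row 1 and ejects 2. So w(2) = 2. P is now [[5]].
Step i=1: Q has 1 at row 1, column 1; remove that cell from P, ejecting 5. So w(1) = 5. P is now [].

So w = 5 2 3 4 6 7 1.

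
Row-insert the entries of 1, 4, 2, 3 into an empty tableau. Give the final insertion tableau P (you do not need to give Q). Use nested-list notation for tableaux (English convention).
P = [[1, 2, 3], [4]]

After inserting 1: P = [[1]].
After inserting 4: P = [[1, 4]].
After inserting 2: P = [[1, 2], [4]].
After inserting 3: P = [[1, 2, 3], [4]].

So P = [[1, 2, 3], [4]].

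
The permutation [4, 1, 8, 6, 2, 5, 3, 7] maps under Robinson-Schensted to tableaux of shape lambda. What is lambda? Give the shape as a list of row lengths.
Row-insert each entry into an empty tableau.

After inserting 4: P = [[4]].
After inserting 1: P = [[1], [4]].
After inserting 8: P = [[1, 8], [4]].
After inserting 6: P = [[1, 6], [4, 8]].
After inserting 2: P = [[1, 2], [4, 6], [8]].
After inserting 5: P = [[1, 2, 5], [4, 6], [8]].
After inserting 3: P = [[1, 2, 3], [4, 5], [6], [8]].
After inserting 7: P = [[1, 2, 3, 7], [4, 5], [6], [8]].

The final insertion tableau P = [[1, 2, 3, 7], [4, 5], [6], [8]] has shape [4, 2, 1, 1].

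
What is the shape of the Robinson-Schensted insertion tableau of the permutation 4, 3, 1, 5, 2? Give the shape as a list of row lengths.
[2, 2, 1]

RSK row insertion gives P = [[1, 2], [3, 5], [4]], which has shape [2, 2, 1].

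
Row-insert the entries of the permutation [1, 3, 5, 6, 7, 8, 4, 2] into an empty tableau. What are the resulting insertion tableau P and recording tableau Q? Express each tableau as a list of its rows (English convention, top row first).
Insert each entry of the permutation into P by Schensted row insertion, recording in Q the position of each new cell.

Insert 1: appended to row 1. P = [[1]].
Insert 3: appended to row 1. P = [[1, 3]].
Insert 5: appended to row 1. P = [[1, 3, 5]].
Insert 6: appended to row 1. P = [[1, 3, 5, 6]].
Insert 7: appended to row 1. P = [[1, 3, 5, 6, 7]].
Insert 8: appended to row 1. P = [[1, 3, 5, 6, 7, 8]].
Insert 4: 4 bumps 5 from row 1; 5 starts row 2. P = [[1, 3, 4, 6, 7, 8], [5]].
Insert 2: 2 bumps 3 from row 1; 3 bumps 5 from row 2; 5 starts row 3. P = [[1, 2, 4, 6, 7, 8], [3], [5]].

So P = [[1, 2, 4, 6, 7, 8], [3], [5]], Q = [[1, 2, 3, 4, 5, 6], [7], [8]].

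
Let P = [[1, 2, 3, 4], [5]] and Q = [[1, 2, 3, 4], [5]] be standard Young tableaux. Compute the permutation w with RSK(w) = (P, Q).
1 2 3 5 4

Reverse RSK: for i = n, n-1, ..., 1, locate i in Q, remove the corresponding corner cell from P, and reverse-bump its entry up through P; the value ejected from row 1 is w(i).

So w = 1 2 3 5 4.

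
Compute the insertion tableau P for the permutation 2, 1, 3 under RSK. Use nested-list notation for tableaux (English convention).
Insert 2: appended to row 1. P = [[2]].
Insert 1: 1 bumps 2 from row 1; 2 starts row 2. P = [[1], [2]].
Insert 3: appended to row 1. P = [[1, 3], [2]].

So P = [[1, 3], [2]].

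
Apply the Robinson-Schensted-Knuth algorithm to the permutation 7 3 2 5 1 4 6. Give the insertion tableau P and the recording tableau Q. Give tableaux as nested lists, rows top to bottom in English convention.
P = [[1, 4, 6], [2, 5], [3], [7]], Q = [[1, 4, 7], [2, 6], [3], [5]]

Insert each entry of the permutation into P by Schensted row insertion, recording in Q the position of each new cell.

Insert 7: appended to row 1. P = [[7]], Q = [[1]].
Insert 3: 3 bumps 7 from row 1; 7 starts row 2. P = [[3], [7]], Q = [[1], [2]].
Insert 2: 2 bumps 3 from row 1; 3 bumps 7 from row 2; 7 starts row 3. P = [[2], [3], [7]], Q = [[1], [2], [3]].
Insert 5: appended to row 1. P = [[2, 5], [3], [7]], Q = [[1, 4], [2], [3]].
Insert 1: 1 bumps 2 from row 1; 2 bumps 3 from row 2; 3 bumps 7 from row 3; 7 starts row 4. P = [[1, 5], [2], [3], [7]], Q = [[1, 4], [2], [3], [5]].
Insert 4: 4 bumps 5 from row 1; 5 appends to row 2. P = [[1, 4], [2, 5], [3], [7]], Q = [[1, 4], [2, 6], [3], [5]].
Insert 6: appended to row 1. P = [[1, 4, 6], [2, 5], [3], [7]], Q = [[1, 4, 7], [2, 6], [3], [5]].

So P = [[1, 4, 6], [2, 5], [3], [7]], Q = [[1, 4, 7], [2, 6], [3], [5]].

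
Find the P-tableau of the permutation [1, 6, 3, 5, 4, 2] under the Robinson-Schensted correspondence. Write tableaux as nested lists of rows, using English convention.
P = [[1, 2, 4], [3], [5], [6]]

After inserting 1: P = [[1]].
After inserting 6: P = [[1, 6]].
After inserting 3: P = [[1, 3], [6]].
After inserting 5: P = [[1, 3, 5], [6]].
After inserting 4: P = [[1, 3, 4], [5], [6]].
After inserting 2: P = [[1, 2, 4], [3], [5], [6]].

So P = [[1, 2, 4], [3], [5], [6]].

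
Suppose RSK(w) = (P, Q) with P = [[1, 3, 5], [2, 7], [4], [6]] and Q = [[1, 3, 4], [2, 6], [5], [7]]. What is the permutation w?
6 2 4 7 3 5 1

Reverse the RSK construction: for i from n down to 1, find the cell of Q containing i, remove the entry at that cell from P, and reverse-bump it up through P; the value ejected from row 1 is w(i).

Step i=7: Q has 7 at row 4, column 1; remove 6 from row 4 of P and reverse-bump: 6 enters row 3 and ejects 4; 4 enters row 2 and ejects 2; 2 enters row 1 and ejects 1. So w(7) = 1. P is now [[2, 3, 5], [4, 7], [6]].
Step i=6: Q has 6 at row 2, column 2; remove 7 from row 2 of P and reverse-bump: 7 enters row 1 and ejects 5. So w(6) = 5. P is now [[2, 3, 7], [4], [6]].
Step i=5: Q has 5 at row 3, column 1; remove 6 from row 3 of P and reverse-bump: 6 enters row 2 and ejects 4; 4 enters row 1 and ejects 3. So w(5) = 3. P is now [[2, 4, 7], [6]].
Step i=4: Q has 4 at row 1, column 3; remove that cell from P, ejecting 7. So w(4) = 7. P is now [[2, 4], [6]].
Step i=3: Q has 3 at row 1, column 2; remove that cell from P, ejecting 4. So w(3) = 4. P is now [[2], [6]].
Step i=2: Q has 2 at row 2, column 1; remove 6 from row 2 of P and reverse-bump: 6 enters row 1 and ejects 2. So w(2) = 2. P is now [[6]].
Step i=1: Q has 1 at row 1, column 1; remove that cell from P, ejecting 6. So w(1) = 6. P is now [].

So w = 6 2 4 7 3 5 1.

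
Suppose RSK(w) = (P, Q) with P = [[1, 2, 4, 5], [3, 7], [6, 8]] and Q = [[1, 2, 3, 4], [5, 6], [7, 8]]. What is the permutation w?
1 3 6 8 4 7 2 5

Reverse the RSK construction: for i from n down to 1, find the cell of Q containing i, remove the entry at that cell from P, and reverse-bump it up through P; the value ejected from row 1 is w(i).

Step i=8: Q has 8 at row 3, column 2; remove 8 from row 3 of P and reverse-bump: 8 enters row 2 and ejects 7; 7 enters row 1 and ejects 5. So w(8) = 5. P is now [[1, 2, 4, 7], [3, 8], [6]].
Step i=7: Q has 7 at row 3, column 1; remove 6 from row 3 of P and reverse-bump: 6 enters row 2 and ejects 3; 3 enters row 1 and ejects 2. So w(7) = 2. P is now [[1, 3, 4, 7], [6, 8]].
Step i=6: Q has 6 at row 2, column 2; remove 8 from row 2 of P and reverse-bump: 8 enters row 1 and ejects 7. So w(6) = 7. P is now [[1, 3, 4, 8], [6]].
Step i=5: Q has 5 at row 2, column 1; remove 6 from row 2 of P and reverse-bump: 6 enters row 1 and ejects 4. So w(5) = 4. P is now [[1, 3, 6, 8]].
Step i=4: Q has 4 at row 1, column 4; remove that cell from P, ejecting 8. So w(4) = 8. P is now [[1, 3, 6]].
Step i=3: Q has 3 at row 1, column 3; remove that cell from P, ejecting 6. So w(3) = 6. P is now [[1, 3]].
Step i=2: Q has 2 at row 1, column 2; remove that cell from P, ejecting 3. So w(2) = 3. P is now [[1]].
Step i=1: Q has 1 at row 1, column 1; remove that cell from P, ejecting 1. So w(1) = 1. P is now [].

So w = 1 3 6 8 4 7 2 5.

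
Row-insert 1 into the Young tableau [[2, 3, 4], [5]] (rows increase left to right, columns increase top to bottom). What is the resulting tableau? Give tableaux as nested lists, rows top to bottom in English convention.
In row 1, 1 replaces 2 (the leftmost entry greater than 1); 2 is bumped to row 2. In row 2, 2 replaces 5 (the leftmost entry greater than 2); 5 is bumped to row 3. 5 starts a new row 3. The new tableau is [[1, 3, 4], [2], [5]].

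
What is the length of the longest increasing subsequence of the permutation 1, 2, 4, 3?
3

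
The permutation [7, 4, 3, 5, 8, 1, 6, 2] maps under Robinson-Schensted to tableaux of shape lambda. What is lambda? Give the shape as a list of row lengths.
Row-insert each entry into an empty tableau.

After inserting 7: P = [[7]].
After inserting 4: P = [[4], [7]].
After inserting 3: P = [[3], [4], [7]].
After inserting 5: P = [[3, 5], [4], [7]].
After inserting 8: P = [[3, 5, 8], [4], [7]].
After inserting 1: P = [[1, 5, 8], [3], [4], [7]].
After inserting 6: P = [[1, 5, 6], [3, 8], [4], [7]].
After inserting 2: P = [[1, 2, 6], [3, 5], [4, 8], [7]].

The final insertion tableau P = [[1, 2, 6], [3, 5], [4, 8], [7]] has shape [3, 2, 2, 1].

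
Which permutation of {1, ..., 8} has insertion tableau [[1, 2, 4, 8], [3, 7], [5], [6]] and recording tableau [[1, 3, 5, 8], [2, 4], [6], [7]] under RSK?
6 1 7 3 5 4 2 8

Reverse the RSK construction: for i from n down to 1, find the cell of Q containing i, remove the entry at that cell from P, and reverse-bump it up through P; the value ejected from row 1 is w(i).

Step i=8: Q has 8 at row 1, column 4; remove that cell from P, ejecting 8. So w(8) = 8. P is now [[1, 2, 4], [3, 7], [5], [6]].
Step i=7: Q has 7 at row 4, column 1; remove 6 from row 4 of P and reverse-bump: 6 enters row 3 and ejects 5; 5 enters row 2 and ejects 3; 3 enters row 1 and ejects 2. So w(7) = 2. P is now [[1, 3, 4], [5, 7], [6]].
Step i=6: Q has 6 at row 3, column 1; remove 6 from row 3 of P and reverse-bump: 6 enters row 2 and ejects 5; 5 enters row 1 and ejects 4. So w(6) = 4. P is now [[1, 3, 5], [6, 7]].
Step i=5: Q has 5 at row 1, column 3; remove that cell from P, ejecting 5. So w(5) = 5. P is now [[1, 3], [6, 7]].
Step i=4: Q has 4 at row 2, column 2; remove 7 from row 2 of P and reverse-bump: 7 enters row 1 and ejects 3. So w(4) = 3. P is now [[1, 7], [6]].
Step i=3: Q has 3 at row 1, column 2; remove that cell from P, ejecting 7. So w(3) = 7. P is now [[1], [6]].
Step i=2: Q has 2 at row 2, column 1; remove 6 from row 2 of P and reverse-bump: 6 enters row 1 and ejects 1. So w(2) = 1. P is now [[6]].
Step i=1: Q has 1 at row 1, column 1; remove that cell from P, ejecting 6. So w(1) = 6. P is now [].

So w = 6 1 7 3 5 4 2 8.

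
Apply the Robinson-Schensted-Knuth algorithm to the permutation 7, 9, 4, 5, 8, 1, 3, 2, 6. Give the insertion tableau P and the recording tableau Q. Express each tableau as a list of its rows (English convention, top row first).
Insert each entry of the permutation into P by Schensted row insertion, recording in Q the position of each new cell.

Insert 7: appended to row 1. P = [[7]], Q = [[1]].
Insert 9: appended to row 1. P = [[7, 9]], Q = [[1, 2]].
Insert 4: 4 bumps 7 from row 1; 7 starts row 2. P = [[4, 9], [7]], Q = [[1, 2], [3]].
Insert 5: 5 bumps 9 from row 1; 9 appends to row 2. P = [[4, 5], [7, 9]], Q = [[1, 2], [3, 4]].
Insert 8: appended to row 1. P = [[4, 5, 8], [7, 9]], Q = [[1, 2, 5], [3, 4]].
Insert 1: 1 bumps 4 from row 1; 4 bumps 7 from row 2; 7 starts row 3. P = [[1, 5, 8], [4, 9], [7]], Q = [[1, 2, 5], [3, 4], [6]].
Insert 3: 3 bumps 5 from row 1; 5 bumps 9 from row 2; 9 appends to row 3. P = [[1, 3, 8], [4, 5], [7, 9]], Q = [[1, 2, 5], [3, 4], [6, 7]].
Insert 2: 2 bumps 3 from row 1; 3 bumps 4 from row 2; 4 bumps 7 from row 3; 7 starts row 4. P = [[1, 2, 8], [3, 5], [4, 9], [7]], Q = [[1, 2, 5], [3, 4], [6, 7], [8]].
Insert 6: 6 bumps 8 from row 1; 8 appends to row 2. P = [[1, 2, 6], [3, 5, 8], [4, 9], [7]], Q = [[1, 2, 5], [3, 4, 9], [6, 7], [8]].

So P = [[1, 2, 6], [3, 5, 8], [4, 9], [7]], Q = [[1, 2, 5], [3, 4, 9], [6, 7], [8]].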